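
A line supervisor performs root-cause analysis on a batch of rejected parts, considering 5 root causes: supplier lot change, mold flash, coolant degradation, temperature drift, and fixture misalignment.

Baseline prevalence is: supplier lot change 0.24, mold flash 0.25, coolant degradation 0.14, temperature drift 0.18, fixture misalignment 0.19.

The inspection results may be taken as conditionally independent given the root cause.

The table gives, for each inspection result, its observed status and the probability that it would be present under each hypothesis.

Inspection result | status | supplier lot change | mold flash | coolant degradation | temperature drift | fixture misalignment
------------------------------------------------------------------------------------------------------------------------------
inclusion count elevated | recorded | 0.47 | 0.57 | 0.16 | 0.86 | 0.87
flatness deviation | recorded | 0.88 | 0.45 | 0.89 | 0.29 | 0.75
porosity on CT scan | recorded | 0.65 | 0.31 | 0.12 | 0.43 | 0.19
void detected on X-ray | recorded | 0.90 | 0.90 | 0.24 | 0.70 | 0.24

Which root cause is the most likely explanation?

Multiply each prior by the joint likelihood of the inspection result pattern:
  supplier lot change: 0.24 × 0.47 × 0.88 × 0.65 × 0.90 = 0.058069
  mold flash: 0.25 × 0.57 × 0.45 × 0.31 × 0.90 = 0.017891
  coolant degradation: 0.14 × 0.16 × 0.89 × 0.12 × 0.24 = 0.00057416
  temperature drift: 0.18 × 0.86 × 0.29 × 0.43 × 0.70 = 0.013512
  fixture misalignment: 0.19 × 0.87 × 0.75 × 0.19 × 0.24 = 0.0056533
Normalizing constant Z = 0.058069 + 0.017891 + 0.00057416 + 0.013512 + 0.0056533 = 0.0957.
P(supplier lot change | evidence) ≈ 0.058069 / 0.0957 ≈ 0.607
P(mold flash | evidence) ≈ 0.017891 / 0.0957 ≈ 0.187
P(coolant degradation | evidence) ≈ 0.00057416 / 0.0957 ≈ 0.006
P(temperature drift | evidence) ≈ 0.013512 / 0.0957 ≈ 0.141
P(fixture misalignment | evidence) ≈ 0.0056533 / 0.0957 ≈ 0.059
The largest is 0.607, so supplier lot change is most probable.

supplier lot change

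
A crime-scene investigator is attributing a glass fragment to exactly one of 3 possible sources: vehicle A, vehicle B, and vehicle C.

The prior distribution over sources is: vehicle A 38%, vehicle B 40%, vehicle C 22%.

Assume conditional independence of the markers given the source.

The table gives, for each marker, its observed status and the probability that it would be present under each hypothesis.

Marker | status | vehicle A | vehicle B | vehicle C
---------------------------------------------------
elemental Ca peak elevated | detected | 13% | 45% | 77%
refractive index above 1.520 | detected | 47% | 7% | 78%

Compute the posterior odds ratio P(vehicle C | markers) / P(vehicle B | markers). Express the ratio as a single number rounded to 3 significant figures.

The normalizing constant cancels in an odds ratio, so compute prior × likelihood for the two hypotheses only:
  vehicle C: 0.22 × 0.77 × 0.78 = 0.13213
  vehicle B: 0.40 × 0.45 × 0.07 = 0.0126
Posterior odds = 0.13213 / 0.0126 ≈ 10.5.

10.5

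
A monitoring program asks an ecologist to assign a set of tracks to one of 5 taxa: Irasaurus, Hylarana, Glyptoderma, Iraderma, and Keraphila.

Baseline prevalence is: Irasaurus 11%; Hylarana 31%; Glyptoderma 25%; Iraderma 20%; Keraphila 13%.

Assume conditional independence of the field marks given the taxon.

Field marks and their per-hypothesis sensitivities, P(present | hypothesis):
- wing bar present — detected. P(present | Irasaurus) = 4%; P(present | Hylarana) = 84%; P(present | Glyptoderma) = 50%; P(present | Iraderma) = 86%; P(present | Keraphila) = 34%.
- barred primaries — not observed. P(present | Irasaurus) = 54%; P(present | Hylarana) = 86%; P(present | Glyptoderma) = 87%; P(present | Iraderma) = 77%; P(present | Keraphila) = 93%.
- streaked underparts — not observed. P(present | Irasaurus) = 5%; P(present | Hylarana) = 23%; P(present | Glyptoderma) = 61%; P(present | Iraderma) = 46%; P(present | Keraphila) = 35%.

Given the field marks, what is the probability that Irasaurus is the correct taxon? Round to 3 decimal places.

For each hypothesis, the unnormalized posterior weight is prior × product of the field mark likelihoods (using 1 − P(present | H) for each absent field mark):
  Irasaurus: 0.11 × 0.04 × (1 − 0.54) × (1 − 0.05) = 0.0019228
  Hylarana: 0.31 × 0.84 × (1 − 0.86) × (1 − 0.23) = 0.028071
  Glyptoderma: 0.25 × 0.50 × (1 − 0.87) × (1 − 0.61) = 0.0063375
  Iraderma: 0.20 × 0.86 × (1 − 0.77) × (1 − 0.46) = 0.021362
  Keraphila: 0.13 × 0.34 × (1 − 0.93) × (1 − 0.35) = 0.0020111
The unnormalized weights sum to 0.059705.
P(Irasaurus | evidence) = 0.0019228 / 0.059705 ≈ 0.032.

0.032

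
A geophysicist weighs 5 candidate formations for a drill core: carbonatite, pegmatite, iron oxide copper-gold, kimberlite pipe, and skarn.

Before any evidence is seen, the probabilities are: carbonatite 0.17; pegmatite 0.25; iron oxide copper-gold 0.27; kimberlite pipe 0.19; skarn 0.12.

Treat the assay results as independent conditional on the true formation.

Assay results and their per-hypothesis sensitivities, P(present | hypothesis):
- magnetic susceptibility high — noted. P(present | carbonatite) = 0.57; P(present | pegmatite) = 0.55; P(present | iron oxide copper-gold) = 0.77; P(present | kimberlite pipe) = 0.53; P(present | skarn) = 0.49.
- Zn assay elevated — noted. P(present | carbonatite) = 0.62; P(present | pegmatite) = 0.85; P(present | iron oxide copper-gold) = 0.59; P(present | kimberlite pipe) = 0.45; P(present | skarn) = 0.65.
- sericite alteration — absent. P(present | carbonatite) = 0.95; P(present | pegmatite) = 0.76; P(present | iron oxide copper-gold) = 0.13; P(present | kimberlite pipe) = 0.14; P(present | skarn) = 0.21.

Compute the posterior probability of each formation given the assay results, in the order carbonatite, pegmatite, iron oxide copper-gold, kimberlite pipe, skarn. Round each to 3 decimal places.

Multiply each prior by the joint likelihood of the assay result pattern (using 1 − P(present | H) for each absent assay result):
  carbonatite: 0.17 × 0.57 × 0.62 × (1 − 0.95) = 0.0030039
  pegmatite: 0.25 × 0.55 × 0.85 × (1 − 0.76) = 0.02805
  iron oxide copper-gold: 0.27 × 0.77 × 0.59 × (1 − 0.13) = 0.10672
  kimberlite pipe: 0.19 × 0.53 × 0.45 × (1 − 0.14) = 0.038971
  skarn: 0.12 × 0.49 × 0.65 × (1 − 0.21) = 0.030194
The unnormalized weights sum to 0.20693.
P(carbonatite | evidence) = 0.0030039 / 0.20693 ≈ 0.015
P(pegmatite | evidence) = 0.02805 / 0.20693 ≈ 0.136
P(iron oxide copper-gold | evidence) = 0.10672 / 0.20693 ≈ 0.516
P(kimberlite pipe | evidence) = 0.038971 / 0.20693 ≈ 0.188
P(skarn | evidence) = 0.030194 / 0.20693 ≈ 0.146

0.015, 0.136, 0.516, 0.188, 0.146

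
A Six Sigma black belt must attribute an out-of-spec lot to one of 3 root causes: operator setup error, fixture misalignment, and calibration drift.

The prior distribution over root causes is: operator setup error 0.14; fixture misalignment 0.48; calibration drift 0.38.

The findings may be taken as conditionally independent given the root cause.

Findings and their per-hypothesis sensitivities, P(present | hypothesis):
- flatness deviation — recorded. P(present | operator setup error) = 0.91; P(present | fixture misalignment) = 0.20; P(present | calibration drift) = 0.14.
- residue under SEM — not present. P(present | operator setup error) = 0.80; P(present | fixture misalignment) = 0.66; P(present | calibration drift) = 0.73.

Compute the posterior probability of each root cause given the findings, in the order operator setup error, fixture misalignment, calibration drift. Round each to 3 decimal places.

For each hypothesis, the unnormalized posterior weight is prior × product of the finding likelihoods (using 1 − P(present | H) for each absent finding):
  operator setup error: 0.14 × 0.91 × (1 − 0.80) = 0.02548
  fixture misalignment: 0.48 × 0.20 × (1 − 0.66) = 0.03264
  calibration drift: 0.38 × 0.14 × (1 − 0.73) = 0.014364
The unnormalized weights sum to 0.072484.
P(operator setup error | evidence) = 0.02548 / 0.072484 ≈ 0.352
P(fixture misalignment | evidence) = 0.03264 / 0.072484 ≈ 0.450
P(calibration drift | evidence) = 0.014364 / 0.072484 ≈ 0.198

0.352, 0.450, 0.198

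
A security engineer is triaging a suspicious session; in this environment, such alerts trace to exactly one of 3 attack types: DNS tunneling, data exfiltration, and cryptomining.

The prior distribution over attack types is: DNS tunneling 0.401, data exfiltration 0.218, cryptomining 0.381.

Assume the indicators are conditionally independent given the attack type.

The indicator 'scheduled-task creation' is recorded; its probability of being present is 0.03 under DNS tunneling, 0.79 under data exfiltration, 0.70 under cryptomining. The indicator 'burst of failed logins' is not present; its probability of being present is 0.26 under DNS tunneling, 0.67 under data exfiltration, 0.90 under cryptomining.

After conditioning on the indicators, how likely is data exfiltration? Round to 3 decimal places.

For each hypothesis, the unnormalized posterior weight is prior × product of the indicator likelihoods (using 1 − P(present | H) for each absent indicator):
  DNS tunneling: 0.401 × 0.03 × (1 − 0.26) = 0.0089022
  data exfiltration: 0.218 × 0.79 × (1 − 0.67) = 0.056833
  cryptomining: 0.381 × 0.70 × (1 − 0.90) = 0.02667
The unnormalized weights sum to 0.092405.
P(data exfiltration | evidence) = 0.056833 / 0.092405 ≈ 0.615.

0.615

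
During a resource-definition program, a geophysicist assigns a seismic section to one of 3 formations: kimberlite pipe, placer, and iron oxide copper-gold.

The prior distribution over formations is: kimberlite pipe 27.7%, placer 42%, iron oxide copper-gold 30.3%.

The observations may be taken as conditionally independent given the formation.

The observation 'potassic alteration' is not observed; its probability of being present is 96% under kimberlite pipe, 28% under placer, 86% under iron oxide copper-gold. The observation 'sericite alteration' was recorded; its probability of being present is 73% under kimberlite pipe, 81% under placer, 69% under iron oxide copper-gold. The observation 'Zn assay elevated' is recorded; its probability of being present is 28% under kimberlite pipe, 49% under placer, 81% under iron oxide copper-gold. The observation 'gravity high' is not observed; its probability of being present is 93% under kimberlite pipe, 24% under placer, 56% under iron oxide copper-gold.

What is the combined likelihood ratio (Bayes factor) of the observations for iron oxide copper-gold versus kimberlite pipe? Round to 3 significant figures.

60.2

Joint likelihood of the evidence pattern under each hypothesis (using 1 − P(present | H) for each absent observation):
  iron oxide copper-gold: (1 − 0.86) × 0.69 × 0.81 × (1 − 0.56) = 0.034428
  kimberlite pipe: (1 − 0.96) × 0.73 × 0.28 × (1 − 0.93) = 0.00057232
Bayes factor = 0.034428 / 0.00057232 ≈ 60.2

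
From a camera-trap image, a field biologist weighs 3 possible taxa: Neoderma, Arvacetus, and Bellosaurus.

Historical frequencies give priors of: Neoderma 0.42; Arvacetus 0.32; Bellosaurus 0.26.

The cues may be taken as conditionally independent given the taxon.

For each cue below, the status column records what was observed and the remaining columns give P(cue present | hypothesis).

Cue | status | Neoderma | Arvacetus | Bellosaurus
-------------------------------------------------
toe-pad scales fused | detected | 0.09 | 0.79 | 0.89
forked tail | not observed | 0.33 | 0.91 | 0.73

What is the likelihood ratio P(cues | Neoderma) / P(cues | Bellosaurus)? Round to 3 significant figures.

0.251

Take the product of per-cue likelihoods under each hypothesis (using 1 − P(present | H) for each absent cue), then divide.
  Neoderma: 0.09 × (1 − 0.33) = 0.0603
  Bellosaurus: 0.89 × (1 − 0.73) = 0.2403
Bayes factor = 0.0603 / 0.2403 ≈ 0.251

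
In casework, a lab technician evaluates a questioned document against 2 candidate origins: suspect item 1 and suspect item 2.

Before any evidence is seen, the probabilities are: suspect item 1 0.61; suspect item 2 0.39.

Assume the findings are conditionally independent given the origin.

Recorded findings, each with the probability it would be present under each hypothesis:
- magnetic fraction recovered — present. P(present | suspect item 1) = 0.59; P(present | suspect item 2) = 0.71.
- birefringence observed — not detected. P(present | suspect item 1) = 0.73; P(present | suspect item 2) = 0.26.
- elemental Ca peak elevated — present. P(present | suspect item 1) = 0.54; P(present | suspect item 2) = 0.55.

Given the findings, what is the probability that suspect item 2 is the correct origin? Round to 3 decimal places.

0.682

Multiply each prior by the joint likelihood of the evidence pattern (using 1 − P(present | H) for each absent finding):
  suspect item 1: 0.61 × 0.59 × (1 − 0.73) × 0.54 = 0.052473
  suspect item 2: 0.39 × 0.71 × (1 − 0.26) × 0.55 = 0.1127
The unnormalized weights sum to 0.16517.
P(suspect item 2 | evidence) = 0.1127 / 0.16517 ≈ 0.682.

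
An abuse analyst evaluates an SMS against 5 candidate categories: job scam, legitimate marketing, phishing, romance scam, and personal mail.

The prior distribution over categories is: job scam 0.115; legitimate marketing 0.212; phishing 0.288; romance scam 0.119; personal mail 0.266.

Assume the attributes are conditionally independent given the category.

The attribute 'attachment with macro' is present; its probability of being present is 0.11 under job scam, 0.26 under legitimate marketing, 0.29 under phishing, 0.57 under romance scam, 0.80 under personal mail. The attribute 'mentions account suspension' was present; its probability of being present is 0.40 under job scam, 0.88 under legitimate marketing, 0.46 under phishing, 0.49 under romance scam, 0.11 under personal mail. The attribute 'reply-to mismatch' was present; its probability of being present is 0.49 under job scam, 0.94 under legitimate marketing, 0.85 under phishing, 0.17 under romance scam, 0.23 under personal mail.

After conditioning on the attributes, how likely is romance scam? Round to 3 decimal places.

0.062

Multiply each prior by the joint likelihood of the attribute pattern:
  job scam: 0.115 × 0.11 × 0.40 × 0.49 = 0.0024794
  legitimate marketing: 0.212 × 0.26 × 0.88 × 0.94 = 0.045595
  phishing: 0.288 × 0.29 × 0.46 × 0.85 = 0.032656
  romance scam: 0.119 × 0.57 × 0.49 × 0.17 = 0.0056502
  personal mail: 0.266 × 0.80 × 0.11 × 0.23 = 0.0053838
The unnormalized weights sum to 0.091765.
P(romance scam | evidence) = 0.0056502 / 0.091765 ≈ 0.062.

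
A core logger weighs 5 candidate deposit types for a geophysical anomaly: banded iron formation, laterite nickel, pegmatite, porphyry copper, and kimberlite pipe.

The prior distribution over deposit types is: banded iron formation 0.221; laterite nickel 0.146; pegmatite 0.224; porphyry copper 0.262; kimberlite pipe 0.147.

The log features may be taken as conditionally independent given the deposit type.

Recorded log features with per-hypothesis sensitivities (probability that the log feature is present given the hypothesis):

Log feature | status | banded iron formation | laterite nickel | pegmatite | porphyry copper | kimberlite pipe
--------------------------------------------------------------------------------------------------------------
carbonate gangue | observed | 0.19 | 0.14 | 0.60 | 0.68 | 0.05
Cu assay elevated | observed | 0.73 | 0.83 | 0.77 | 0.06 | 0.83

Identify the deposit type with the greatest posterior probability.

Multiply each prior by the joint likelihood of the log feature pattern:
  banded iron formation: 0.221 × 0.19 × 0.73 = 0.030653
  laterite nickel: 0.146 × 0.14 × 0.83 = 0.016965
  pegmatite: 0.224 × 0.60 × 0.77 = 0.10349
  porphyry copper: 0.262 × 0.68 × 0.06 = 0.01069
  kimberlite pipe: 0.147 × 0.05 × 0.83 = 0.0061005
Marginal likelihood of the evidence = 0.1679.
P(banded iron formation | evidence) ≈ 0.030653 / 0.1679 ≈ 0.183
P(laterite nickel | evidence) ≈ 0.016965 / 0.1679 ≈ 0.101
P(pegmatite | evidence) ≈ 0.10349 / 0.1679 ≈ 0.616
P(porphyry copper | evidence) ≈ 0.01069 / 0.1679 ≈ 0.064
P(kimberlite pipe | evidence) ≈ 0.0061005 / 0.1679 ≈ 0.036
The largest is 0.616, so pegmatite is most probable.

pegmatite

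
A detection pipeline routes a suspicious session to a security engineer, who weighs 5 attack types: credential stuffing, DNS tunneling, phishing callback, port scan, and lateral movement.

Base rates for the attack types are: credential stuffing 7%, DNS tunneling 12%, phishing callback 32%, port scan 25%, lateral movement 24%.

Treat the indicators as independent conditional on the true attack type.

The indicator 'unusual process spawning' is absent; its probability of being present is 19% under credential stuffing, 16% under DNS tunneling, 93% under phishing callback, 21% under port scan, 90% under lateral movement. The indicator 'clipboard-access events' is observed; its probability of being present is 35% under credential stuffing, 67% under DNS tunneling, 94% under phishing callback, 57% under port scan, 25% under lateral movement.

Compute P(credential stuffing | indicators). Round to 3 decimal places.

For each hypothesis, the unnormalized posterior weight is prior × product of the indicator likelihoods (using 1 − P(present | H) for each absent indicator):
  credential stuffing: 0.07 × (1 − 0.19) × 0.35 = 0.019845
  DNS tunneling: 0.12 × (1 − 0.16) × 0.67 = 0.067536
  phishing callback: 0.32 × (1 − 0.93) × 0.94 = 0.021056
  port scan: 0.25 × (1 − 0.21) × 0.57 = 0.11257
  lateral movement: 0.24 × (1 − 0.90) × 0.25 = 0.006
Normalizing constant Z = 0.019845 + 0.067536 + 0.021056 + 0.11257 + 0.006 = 0.22701.
P(credential stuffing | evidence) = 0.019845 / 0.22701 ≈ 0.087.

0.087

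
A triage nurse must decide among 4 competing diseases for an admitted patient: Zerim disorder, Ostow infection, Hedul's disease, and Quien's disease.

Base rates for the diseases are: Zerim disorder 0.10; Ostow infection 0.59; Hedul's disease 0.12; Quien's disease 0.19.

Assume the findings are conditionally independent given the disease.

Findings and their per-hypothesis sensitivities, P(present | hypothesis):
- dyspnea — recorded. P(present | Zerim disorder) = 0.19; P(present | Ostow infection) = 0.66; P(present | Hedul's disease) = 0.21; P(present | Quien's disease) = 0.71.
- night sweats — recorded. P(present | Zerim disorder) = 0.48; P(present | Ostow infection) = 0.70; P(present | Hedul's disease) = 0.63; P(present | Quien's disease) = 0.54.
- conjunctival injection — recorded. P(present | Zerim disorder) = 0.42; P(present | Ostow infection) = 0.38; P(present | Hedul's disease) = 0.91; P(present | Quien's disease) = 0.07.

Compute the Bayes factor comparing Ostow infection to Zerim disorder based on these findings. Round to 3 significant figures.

4.58

Take the product of per-finding likelihoods under each hypothesis, then divide.
  Ostow infection: 0.66 × 0.70 × 0.38 = 0.17556
  Zerim disorder: 0.19 × 0.48 × 0.42 = 0.038304
Bayes factor = 0.17556 / 0.038304 ≈ 4.58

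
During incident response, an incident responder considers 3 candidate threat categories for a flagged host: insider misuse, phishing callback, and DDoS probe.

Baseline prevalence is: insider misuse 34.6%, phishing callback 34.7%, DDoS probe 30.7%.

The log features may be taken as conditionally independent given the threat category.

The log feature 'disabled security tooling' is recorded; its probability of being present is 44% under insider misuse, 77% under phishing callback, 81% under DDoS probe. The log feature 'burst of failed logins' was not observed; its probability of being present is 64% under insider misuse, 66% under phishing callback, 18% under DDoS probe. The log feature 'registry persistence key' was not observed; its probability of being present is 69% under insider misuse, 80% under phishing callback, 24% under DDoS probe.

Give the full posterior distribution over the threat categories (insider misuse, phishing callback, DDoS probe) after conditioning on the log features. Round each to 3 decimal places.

0.089, 0.096, 0.815

For each hypothesis, the unnormalized posterior weight is prior × product of the log feature likelihoods (using 1 − P(present | H) for each absent log feature):
  insider misuse: 0.346 × 0.44 × (1 − 0.64) × (1 − 0.69) = 0.01699
  phishing callback: 0.347 × 0.77 × (1 − 0.66) × (1 − 0.80) = 0.018169
  DDoS probe: 0.307 × 0.81 × (1 − 0.18) × (1 − 0.24) = 0.15497
The unnormalized weights sum to 0.19013.
P(insider misuse | evidence) = 0.01699 / 0.19013 ≈ 0.089
P(phishing callback | evidence) = 0.018169 / 0.19013 ≈ 0.096
P(DDoS probe | evidence) = 0.15497 / 0.19013 ≈ 0.815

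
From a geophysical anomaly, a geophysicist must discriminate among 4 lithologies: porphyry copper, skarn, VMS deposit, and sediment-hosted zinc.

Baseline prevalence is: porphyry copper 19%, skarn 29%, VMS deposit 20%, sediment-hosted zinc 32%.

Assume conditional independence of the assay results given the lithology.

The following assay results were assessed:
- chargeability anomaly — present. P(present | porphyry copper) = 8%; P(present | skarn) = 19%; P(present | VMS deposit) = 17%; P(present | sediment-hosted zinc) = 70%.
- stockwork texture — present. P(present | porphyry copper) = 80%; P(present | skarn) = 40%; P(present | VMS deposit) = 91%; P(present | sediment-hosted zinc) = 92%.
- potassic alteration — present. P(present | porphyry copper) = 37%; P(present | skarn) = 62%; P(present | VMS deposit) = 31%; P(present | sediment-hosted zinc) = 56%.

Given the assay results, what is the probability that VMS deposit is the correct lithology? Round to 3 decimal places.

0.067

For each hypothesis, the unnormalized posterior weight is prior × product of the assay result likelihoods:
  porphyry copper: 0.19 × 0.08 × 0.80 × 0.37 = 0.0044992
  skarn: 0.29 × 0.19 × 0.40 × 0.62 = 0.013665
  VMS deposit: 0.20 × 0.17 × 0.91 × 0.31 = 0.0095914
  sediment-hosted zinc: 0.32 × 0.70 × 0.92 × 0.56 = 0.1154
The unnormalized weights sum to 0.14316.
P(VMS deposit | evidence) = 0.0095914 / 0.14316 ≈ 0.067.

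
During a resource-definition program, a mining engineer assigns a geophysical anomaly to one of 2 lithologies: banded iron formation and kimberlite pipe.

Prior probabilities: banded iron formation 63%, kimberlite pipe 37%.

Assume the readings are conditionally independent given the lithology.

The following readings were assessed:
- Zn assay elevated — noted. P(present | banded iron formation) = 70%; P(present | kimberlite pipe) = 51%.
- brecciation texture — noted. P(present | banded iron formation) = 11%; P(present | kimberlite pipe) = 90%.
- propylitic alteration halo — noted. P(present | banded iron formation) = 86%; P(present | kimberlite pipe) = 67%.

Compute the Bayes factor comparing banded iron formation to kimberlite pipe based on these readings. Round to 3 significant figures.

0.215

Take the product of per-reading likelihoods under each hypothesis, then divide.
  banded iron formation: 0.70 × 0.11 × 0.86 = 0.06622
  kimberlite pipe: 0.51 × 0.90 × 0.67 = 0.30753
Bayes factor = 0.06622 / 0.30753 ≈ 0.215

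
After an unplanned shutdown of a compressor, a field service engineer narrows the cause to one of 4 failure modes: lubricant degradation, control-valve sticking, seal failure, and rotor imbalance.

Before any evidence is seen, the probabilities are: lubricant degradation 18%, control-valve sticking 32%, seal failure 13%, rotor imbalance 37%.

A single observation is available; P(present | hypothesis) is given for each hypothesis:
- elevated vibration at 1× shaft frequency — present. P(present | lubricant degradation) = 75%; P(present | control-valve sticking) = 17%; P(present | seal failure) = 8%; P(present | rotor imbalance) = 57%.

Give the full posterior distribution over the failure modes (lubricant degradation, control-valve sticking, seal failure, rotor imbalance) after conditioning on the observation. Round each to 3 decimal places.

0.329, 0.132, 0.025, 0.514

For each hypothesis, the unnormalized posterior weight is prior × likelihood:
  lubricant degradation: 0.18 × 0.75 = 0.135
  control-valve sticking: 0.32 × 0.17 = 0.0544
  seal failure: 0.13 × 0.08 = 0.0104
  rotor imbalance: 0.37 × 0.57 = 0.2109
Normalizing constant Z = 0.135 + 0.0544 + 0.0104 + 0.2109 = 0.4107.
P(lubricant degradation | evidence) = 0.135 / 0.4107 ≈ 0.329
P(control-valve sticking | evidence) = 0.0544 / 0.4107 ≈ 0.132
P(seal failure | evidence) = 0.0104 / 0.4107 ≈ 0.025
P(rotor imbalance | evidence) = 0.2109 / 0.4107 ≈ 0.514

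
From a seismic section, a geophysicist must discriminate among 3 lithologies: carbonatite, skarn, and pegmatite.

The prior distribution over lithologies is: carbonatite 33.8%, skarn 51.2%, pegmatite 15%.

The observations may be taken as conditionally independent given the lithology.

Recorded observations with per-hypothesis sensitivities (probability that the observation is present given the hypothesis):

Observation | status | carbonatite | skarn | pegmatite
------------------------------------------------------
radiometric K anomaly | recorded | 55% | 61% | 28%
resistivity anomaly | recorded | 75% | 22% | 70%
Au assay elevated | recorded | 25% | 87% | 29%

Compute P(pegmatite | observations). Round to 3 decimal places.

For each hypothesis, the unnormalized posterior weight is prior × product of the observation likelihoods:
  carbonatite: 0.338 × 0.55 × 0.75 × 0.25 = 0.034856
  skarn: 0.512 × 0.61 × 0.22 × 0.87 = 0.059778
  pegmatite: 0.150 × 0.28 × 0.70 × 0.29 = 0.008526
Normalizing constant Z = 0.034856 + 0.059778 + 0.008526 = 0.10316.
P(pegmatite | evidence) = 0.008526 / 0.10316 ≈ 0.083.

0.083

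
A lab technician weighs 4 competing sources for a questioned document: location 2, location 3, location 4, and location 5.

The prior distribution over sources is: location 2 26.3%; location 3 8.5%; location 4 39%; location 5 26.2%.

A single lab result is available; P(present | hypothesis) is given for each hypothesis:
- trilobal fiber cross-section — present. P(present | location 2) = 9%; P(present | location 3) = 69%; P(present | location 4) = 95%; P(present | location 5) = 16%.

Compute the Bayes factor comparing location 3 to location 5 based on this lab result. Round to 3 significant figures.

4.31

Likelihood of this lab result under each hypothesis:
  location 3: 0.69
  location 5: 0.16
Bayes factor = 0.69 / 0.16 ≈ 4.31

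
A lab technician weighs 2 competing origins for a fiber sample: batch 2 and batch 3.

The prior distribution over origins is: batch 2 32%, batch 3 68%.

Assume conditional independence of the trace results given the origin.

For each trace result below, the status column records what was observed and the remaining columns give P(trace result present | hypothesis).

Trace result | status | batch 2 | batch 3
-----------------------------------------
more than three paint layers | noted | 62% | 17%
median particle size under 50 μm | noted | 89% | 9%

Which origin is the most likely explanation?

By Bayes' rule with conditional independence, the unnormalized weight for each hypothesis is prior × ∏ likelihoods:
  batch 2: 0.32 × 0.62 × 0.89 = 0.17658
  batch 3: 0.68 × 0.17 × 0.09 = 0.010404
The unnormalized weights sum to 0.18698.
P(batch 2 | evidence) ≈ 0.17658 / 0.18698 ≈ 0.944
P(batch 3 | evidence) ≈ 0.010404 / 0.18698 ≈ 0.056
The largest is 0.944, so batch 2 is most probable.

batch 2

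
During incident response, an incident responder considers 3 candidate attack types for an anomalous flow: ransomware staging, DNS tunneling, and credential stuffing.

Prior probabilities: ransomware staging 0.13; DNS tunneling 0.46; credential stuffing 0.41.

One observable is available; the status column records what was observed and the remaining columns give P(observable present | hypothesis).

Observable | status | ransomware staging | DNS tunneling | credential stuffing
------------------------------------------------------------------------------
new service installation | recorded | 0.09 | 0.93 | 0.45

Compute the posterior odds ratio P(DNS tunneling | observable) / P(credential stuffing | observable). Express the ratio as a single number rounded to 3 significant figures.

2.32

Unnormalized posterior weight (prior times the observable likelihood) for each of the two hypotheses:
  DNS tunneling: 0.46 × 0.93 = 0.4278
  credential stuffing: 0.41 × 0.45 = 0.1845
Posterior odds = 0.4278 / 0.1845 ≈ 2.32.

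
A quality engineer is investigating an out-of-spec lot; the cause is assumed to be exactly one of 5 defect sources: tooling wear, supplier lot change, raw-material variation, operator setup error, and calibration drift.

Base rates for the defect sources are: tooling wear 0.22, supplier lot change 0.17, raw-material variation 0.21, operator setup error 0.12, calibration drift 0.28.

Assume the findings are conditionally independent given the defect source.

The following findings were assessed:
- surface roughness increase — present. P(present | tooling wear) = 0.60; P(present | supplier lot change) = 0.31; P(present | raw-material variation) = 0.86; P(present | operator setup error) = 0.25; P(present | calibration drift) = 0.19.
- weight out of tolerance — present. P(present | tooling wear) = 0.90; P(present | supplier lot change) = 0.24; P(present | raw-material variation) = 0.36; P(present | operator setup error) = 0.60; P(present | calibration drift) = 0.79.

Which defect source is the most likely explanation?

By Bayes' rule with conditional independence, the unnormalized weight for each hypothesis is prior × ∏ likelihoods:
  tooling wear: 0.22 × 0.60 × 0.90 = 0.1188
  supplier lot change: 0.17 × 0.31 × 0.24 = 0.012648
  raw-material variation: 0.21 × 0.86 × 0.36 = 0.065016
  operator setup error: 0.12 × 0.25 × 0.60 = 0.018
  calibration drift: 0.28 × 0.19 × 0.79 = 0.042028
The unnormalized weights sum to 0.25649.
P(tooling wear | evidence) ≈ 0.1188 / 0.25649 ≈ 0.463
P(supplier lot change | evidence) ≈ 0.012648 / 0.25649 ≈ 0.049
P(raw-material variation | evidence) ≈ 0.065016 / 0.25649 ≈ 0.253
P(operator setup error | evidence) ≈ 0.018 / 0.25649 ≈ 0.070
P(calibration drift | evidence) ≈ 0.042028 / 0.25649 ≈ 0.164
The largest is 0.463, so tooling wear is most probable.

tooling wear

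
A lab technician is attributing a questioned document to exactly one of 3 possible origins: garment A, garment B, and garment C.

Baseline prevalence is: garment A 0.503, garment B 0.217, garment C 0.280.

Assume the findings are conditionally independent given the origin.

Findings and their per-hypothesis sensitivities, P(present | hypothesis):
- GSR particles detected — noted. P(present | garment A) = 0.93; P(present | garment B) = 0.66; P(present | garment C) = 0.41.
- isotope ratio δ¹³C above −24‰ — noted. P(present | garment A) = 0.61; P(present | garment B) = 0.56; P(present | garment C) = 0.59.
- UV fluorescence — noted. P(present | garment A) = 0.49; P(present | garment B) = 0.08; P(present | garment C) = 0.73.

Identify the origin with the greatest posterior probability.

By Bayes' rule with conditional independence, the unnormalized weight for each hypothesis is prior × ∏ likelihoods:
  garment A: 0.503 × 0.93 × 0.61 × 0.49 = 0.13982
  garment B: 0.217 × 0.66 × 0.56 × 0.08 = 0.0064163
  garment C: 0.280 × 0.41 × 0.59 × 0.73 = 0.049444
Normalizing constant Z = 0.13982 + 0.0064163 + 0.049444 = 0.19568.
P(garment A | evidence) ≈ 0.13982 / 0.19568 ≈ 0.715
P(garment B | evidence) ≈ 0.0064163 / 0.19568 ≈ 0.033
P(garment C | evidence) ≈ 0.049444 / 0.19568 ≈ 0.253
The largest is 0.715, so garment A is most probable.

garment A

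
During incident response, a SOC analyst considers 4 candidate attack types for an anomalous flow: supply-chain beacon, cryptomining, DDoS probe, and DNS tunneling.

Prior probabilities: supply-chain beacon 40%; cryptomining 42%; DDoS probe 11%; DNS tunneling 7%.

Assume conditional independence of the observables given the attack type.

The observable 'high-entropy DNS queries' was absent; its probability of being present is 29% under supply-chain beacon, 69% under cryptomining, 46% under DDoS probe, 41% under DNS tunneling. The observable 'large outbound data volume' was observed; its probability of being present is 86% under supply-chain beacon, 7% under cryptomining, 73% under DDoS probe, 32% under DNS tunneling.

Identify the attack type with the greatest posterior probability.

supply-chain beacon

For each hypothesis, the unnormalized posterior weight is prior × product of the observable likelihoods (using 1 − P(present | H) for each absent observable):
  supply-chain beacon: 0.40 × (1 − 0.29) × 0.86 = 0.24424
  cryptomining: 0.42 × (1 − 0.69) × 0.07 = 0.009114
  DDoS probe: 0.11 × (1 − 0.46) × 0.73 = 0.043362
  DNS tunneling: 0.07 × (1 − 0.41) × 0.32 = 0.013216
Normalizing constant Z = 0.24424 + 0.009114 + 0.043362 + 0.013216 = 0.30993.
P(supply-chain beacon | evidence) ≈ 0.24424 / 0.30993 ≈ 0.788
P(cryptomining | evidence) ≈ 0.009114 / 0.30993 ≈ 0.029
P(DDoS probe | evidence) ≈ 0.043362 / 0.30993 ≈ 0.140
P(DNS tunneling | evidence) ≈ 0.013216 / 0.30993 ≈ 0.043
The largest is 0.788, so supply-chain beacon is most probable.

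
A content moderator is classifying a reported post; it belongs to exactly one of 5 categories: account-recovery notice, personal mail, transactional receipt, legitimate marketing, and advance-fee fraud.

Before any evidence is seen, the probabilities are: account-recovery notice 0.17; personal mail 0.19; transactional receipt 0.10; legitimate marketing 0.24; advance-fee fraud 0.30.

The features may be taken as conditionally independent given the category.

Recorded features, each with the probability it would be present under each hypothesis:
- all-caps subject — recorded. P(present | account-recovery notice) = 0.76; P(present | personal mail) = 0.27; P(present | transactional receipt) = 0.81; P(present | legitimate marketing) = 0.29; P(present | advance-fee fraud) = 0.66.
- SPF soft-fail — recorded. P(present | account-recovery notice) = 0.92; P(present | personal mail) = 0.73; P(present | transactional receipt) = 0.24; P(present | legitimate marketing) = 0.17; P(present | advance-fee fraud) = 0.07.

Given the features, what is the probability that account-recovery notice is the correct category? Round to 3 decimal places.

0.590

For each hypothesis, the unnormalized posterior weight is prior × product of the feature likelihoods:
  account-recovery notice: 0.17 × 0.76 × 0.92 = 0.11886
  personal mail: 0.19 × 0.27 × 0.73 = 0.037449
  transactional receipt: 0.10 × 0.81 × 0.24 = 0.01944
  legitimate marketing: 0.24 × 0.29 × 0.17 = 0.011832
  advance-fee fraud: 0.30 × 0.66 × 0.07 = 0.01386
Marginal likelihood of the evidence = 0.20145.
P(account-recovery notice | evidence) = 0.11886 / 0.20145 ≈ 0.590.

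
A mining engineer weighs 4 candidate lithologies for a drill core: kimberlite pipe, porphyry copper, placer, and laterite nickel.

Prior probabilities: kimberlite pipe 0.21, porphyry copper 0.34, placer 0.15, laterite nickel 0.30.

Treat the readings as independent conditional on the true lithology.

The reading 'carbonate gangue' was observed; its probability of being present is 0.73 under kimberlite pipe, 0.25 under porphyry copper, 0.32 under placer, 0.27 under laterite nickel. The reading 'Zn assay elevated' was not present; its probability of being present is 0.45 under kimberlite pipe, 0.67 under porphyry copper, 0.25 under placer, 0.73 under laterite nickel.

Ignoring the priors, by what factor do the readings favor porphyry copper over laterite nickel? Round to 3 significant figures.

1.13

The Bayes factor is the ratio of the joint likelihoods of the reading pattern under the two hypotheses (using 1 − P(present | H) for each absent reading).
  porphyry copper: 0.25 × (1 − 0.67) = 0.0825
  laterite nickel: 0.27 × (1 − 0.73) = 0.0729
Bayes factor = 0.0825 / 0.0729 ≈ 1.13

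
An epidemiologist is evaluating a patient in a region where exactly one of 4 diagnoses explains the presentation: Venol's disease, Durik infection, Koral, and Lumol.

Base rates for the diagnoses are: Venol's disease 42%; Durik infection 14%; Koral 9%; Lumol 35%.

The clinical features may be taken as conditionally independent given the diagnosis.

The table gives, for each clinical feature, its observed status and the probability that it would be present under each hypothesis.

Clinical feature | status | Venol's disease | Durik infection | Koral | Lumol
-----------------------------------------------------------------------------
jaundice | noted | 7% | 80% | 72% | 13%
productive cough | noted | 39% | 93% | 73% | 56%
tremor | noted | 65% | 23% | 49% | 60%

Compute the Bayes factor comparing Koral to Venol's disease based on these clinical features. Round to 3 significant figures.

14.5

Take the product of per-clinical feature likelihoods under each hypothesis, then divide.
  Koral: 0.72 × 0.73 × 0.49 = 0.25754
  Venol's disease: 0.07 × 0.39 × 0.65 = 0.017745
Bayes factor = 0.25754 / 0.017745 ≈ 14.5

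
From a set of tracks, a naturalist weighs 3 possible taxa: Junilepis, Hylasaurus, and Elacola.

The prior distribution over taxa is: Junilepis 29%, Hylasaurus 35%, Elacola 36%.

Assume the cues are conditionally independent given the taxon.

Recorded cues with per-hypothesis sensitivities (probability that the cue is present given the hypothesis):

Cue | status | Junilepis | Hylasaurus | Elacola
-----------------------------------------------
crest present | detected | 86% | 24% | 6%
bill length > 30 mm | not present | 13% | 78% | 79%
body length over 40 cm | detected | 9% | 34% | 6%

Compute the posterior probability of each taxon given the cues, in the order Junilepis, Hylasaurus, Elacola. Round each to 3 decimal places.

0.749, 0.241, 0.010

For each hypothesis, the unnormalized posterior weight is prior × product of the cue likelihoods (using 1 − P(present | H) for each absent cue):
  Junilepis: 0.29 × 0.86 × (1 − 0.13) × 0.09 = 0.019528
  Hylasaurus: 0.35 × 0.24 × (1 − 0.78) × 0.34 = 0.0062832
  Elacola: 0.36 × 0.06 × (1 − 0.79) × 0.06 = 0.00027216
Normalizing constant Z = 0.019528 + 0.0062832 + 0.00027216 = 0.026083.
P(Junilepis | evidence) = 0.019528 / 0.026083 ≈ 0.749
P(Hylasaurus | evidence) = 0.0062832 / 0.026083 ≈ 0.241
P(Elacola | evidence) = 0.00027216 / 0.026083 ≈ 0.010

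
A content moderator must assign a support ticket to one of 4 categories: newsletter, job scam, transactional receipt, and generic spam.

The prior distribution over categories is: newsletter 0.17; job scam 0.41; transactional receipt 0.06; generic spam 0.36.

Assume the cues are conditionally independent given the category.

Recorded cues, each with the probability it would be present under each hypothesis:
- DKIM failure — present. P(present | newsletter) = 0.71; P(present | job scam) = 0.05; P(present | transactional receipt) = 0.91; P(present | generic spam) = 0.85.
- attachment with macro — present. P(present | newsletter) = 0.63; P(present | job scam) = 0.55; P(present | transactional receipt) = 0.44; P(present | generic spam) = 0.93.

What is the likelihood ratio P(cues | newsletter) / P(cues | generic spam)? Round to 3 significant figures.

Take the product of per-cue likelihoods under each hypothesis, then divide.
  newsletter: 0.71 × 0.63 = 0.4473
  generic spam: 0.85 × 0.93 = 0.7905
Bayes factor = 0.4473 / 0.7905 ≈ 0.566

0.566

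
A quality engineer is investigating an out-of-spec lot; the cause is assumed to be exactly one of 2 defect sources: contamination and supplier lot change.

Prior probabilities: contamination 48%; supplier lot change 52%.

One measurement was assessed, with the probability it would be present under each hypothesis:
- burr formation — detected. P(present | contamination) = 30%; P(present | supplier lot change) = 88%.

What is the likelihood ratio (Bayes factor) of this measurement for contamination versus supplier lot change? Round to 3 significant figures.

The Bayes factor is the ratio of the two likelihoods.
  contamination: 0.3
  supplier lot change: 0.88
Bayes factor = 0.3 / 0.88 ≈ 0.341

0.341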